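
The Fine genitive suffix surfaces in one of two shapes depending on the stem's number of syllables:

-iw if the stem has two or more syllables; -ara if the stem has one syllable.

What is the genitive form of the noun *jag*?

jagara

*jag* (one syllable) → -ara → *jagara*.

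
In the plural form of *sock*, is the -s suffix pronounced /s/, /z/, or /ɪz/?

The stem *sock* ends in a voiceless non-sibilant consonant.
The plural suffix surfaces as /ɪz/ after sibilants, /s/ after other voiceless consonants, and /z/ after other voiced sounds.
So the plural -s on *sock* is pronounced /s/.

/s/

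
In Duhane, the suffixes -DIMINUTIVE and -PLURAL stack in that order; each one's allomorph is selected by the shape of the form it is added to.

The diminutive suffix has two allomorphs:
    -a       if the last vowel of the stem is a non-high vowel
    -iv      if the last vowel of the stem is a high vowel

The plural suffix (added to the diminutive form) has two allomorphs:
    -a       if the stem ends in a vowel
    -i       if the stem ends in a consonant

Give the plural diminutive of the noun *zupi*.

zupiivi

*zupi* — last vowel /i/ (a high vowel) → -iv → *zupiiv*.
The diminutive form *zupiiv* — final sound /v/ (a consonant) → -i → *zupiivi*.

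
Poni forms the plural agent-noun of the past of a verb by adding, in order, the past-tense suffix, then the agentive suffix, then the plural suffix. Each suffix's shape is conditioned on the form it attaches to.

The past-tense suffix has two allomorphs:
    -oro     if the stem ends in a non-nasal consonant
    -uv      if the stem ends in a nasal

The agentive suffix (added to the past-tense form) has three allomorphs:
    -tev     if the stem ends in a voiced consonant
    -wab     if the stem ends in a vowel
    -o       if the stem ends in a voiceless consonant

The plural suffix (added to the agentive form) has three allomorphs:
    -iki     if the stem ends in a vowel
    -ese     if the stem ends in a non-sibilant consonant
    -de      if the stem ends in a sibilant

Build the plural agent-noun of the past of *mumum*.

mumumuvtevese

Since the final consonant of *mumum* is /m/ (a nasal), it takes -uv, giving *mumumuv*.
The final sound of the past-tense form *mumumuv* is /v/, which is a voiced consonant, so the agentive suffix is -tev, giving *mumumuvtev*.
The agentive form *mumumuvtev*: final sound = /v/, a non-sibilant consonant → -ese → *mumumuvtevese*.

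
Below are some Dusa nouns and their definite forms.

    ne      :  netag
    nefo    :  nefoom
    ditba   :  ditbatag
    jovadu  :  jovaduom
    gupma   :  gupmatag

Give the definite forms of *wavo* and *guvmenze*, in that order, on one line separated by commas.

wavoom, guvmenzetag

The suffix is conditioned by the last vowel: -om when the last vowel of the stem is a rounded vowel (*nefo*, *jovadu*); -tag when the last vowel of the stem is an unrounded vowel (*ne*, *ditba*, *gupma*).
Since the last vowel of *wavo* is /o/ (a rounded vowel), it takes -om, giving *wavoom*.
Since the last vowel of *guvmenze* is /e/ (an unrounded vowel), it takes -tag, giving *guvmenzetag*.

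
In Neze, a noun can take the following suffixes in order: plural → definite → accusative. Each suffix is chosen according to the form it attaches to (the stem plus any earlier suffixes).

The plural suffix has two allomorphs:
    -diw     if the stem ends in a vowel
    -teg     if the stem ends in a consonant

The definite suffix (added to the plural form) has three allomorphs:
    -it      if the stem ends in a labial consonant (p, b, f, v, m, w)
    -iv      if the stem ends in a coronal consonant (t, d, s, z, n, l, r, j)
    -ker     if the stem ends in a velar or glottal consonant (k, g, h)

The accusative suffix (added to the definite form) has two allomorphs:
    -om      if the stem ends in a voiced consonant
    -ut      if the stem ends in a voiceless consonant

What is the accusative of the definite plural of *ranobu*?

*ranobu*: final sound = /u/, a vowel → -diw → *ranobudiw*.
Since the final consonant of the plural form *ranobudiw* is /w/ (labial), it takes -it, giving *ranobudiwit*.
The definite form *ranobudiwit*: final consonant = /t/, voiceless → -ut → *ranobudiwitut*.

ranobudiwitut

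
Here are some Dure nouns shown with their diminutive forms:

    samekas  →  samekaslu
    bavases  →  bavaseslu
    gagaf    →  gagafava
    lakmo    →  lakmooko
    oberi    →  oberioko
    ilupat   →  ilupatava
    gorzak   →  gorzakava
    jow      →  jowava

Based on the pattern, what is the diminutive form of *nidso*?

The pattern is sibilance of the final sound: -lu when the stem ends in a sibilant (*samekas*, *bavases*); -ava when the stem ends in a non-sibilant consonant (*gagaf*, *ilupat*, *gorzak*, *jow*); -oko when the stem ends in a vowel (*lakmo*, *oberi*).
The final sound of *nidso* is /o/, which is a vowel, so the suffix is -oko, giving *nidsooko*.

nidsooko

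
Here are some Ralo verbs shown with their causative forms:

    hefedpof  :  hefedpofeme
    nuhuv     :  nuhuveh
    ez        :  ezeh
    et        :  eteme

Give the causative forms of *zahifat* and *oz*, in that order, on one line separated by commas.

The suffix is conditioned by the final consonant: -eme when the stem ends in a voiceless consonant (*hefedpof*, *et*); -eh when the stem ends in a voiced consonant (*nuhuv*, *ez*).
The final consonant of *zahifat* is /t/, which is voiceless, so the suffix is -eme, giving *zahifateme*.
*oz*: final consonant = /z/, voiced → -eh → *ozeh*.

zahifateme, ozeh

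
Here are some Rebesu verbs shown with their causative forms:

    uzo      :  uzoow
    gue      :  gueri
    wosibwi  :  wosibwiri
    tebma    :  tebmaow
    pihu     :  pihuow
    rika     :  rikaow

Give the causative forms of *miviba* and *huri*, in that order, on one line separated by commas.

mivibaow, huriri

Looking at the last vowel of each stem: -ri when the last vowel of the stem is a front vowel (*gue*, *wosibwi*); -ow when the last vowel of the stem is a back vowel (*uzo*, *tebma*, *pihu*, *rika*).
The last vowel of *miviba* is /a/, which is a back vowel, so the suffix is -ow, giving *mivibaow*.
*huri*: last vowel = /i/, a front vowel → -ri → *huriri*.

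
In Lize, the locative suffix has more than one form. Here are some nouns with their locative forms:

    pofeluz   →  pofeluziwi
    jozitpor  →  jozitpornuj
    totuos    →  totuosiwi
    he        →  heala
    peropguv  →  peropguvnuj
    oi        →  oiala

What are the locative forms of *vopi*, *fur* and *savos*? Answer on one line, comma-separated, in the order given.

The suffix is conditioned by the final sound: -iwi when the stem ends in a sibilant (*pofeluz*, *totuos*); -nuj when the stem ends in a non-sibilant consonant (*jozitpor*, *peropguv*); -ala when the stem ends in a vowel (*he*, *oi*).
The final sound of *vopi* is /i/, which is a vowel, so the suffix is -ala, giving *vopiala*.
The final sound of *fur* is /r/, which is a non-sibilant consonant, so the suffix is -nuj, giving *furnuj*.
*savos*: final sound = /s/, a sibilant → -iwi → *savosiwi*.

vopiala, furnuj, savosiwi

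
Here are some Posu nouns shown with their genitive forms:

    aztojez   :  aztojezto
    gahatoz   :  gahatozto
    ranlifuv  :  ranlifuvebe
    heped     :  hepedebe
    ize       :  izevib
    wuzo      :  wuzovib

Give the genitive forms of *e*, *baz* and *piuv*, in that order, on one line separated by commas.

evib, bazto, piuvebe

The pattern is sibilance of the final sound: -to when the stem ends in a sibilant (*aztojez*, *gahatoz*); -ebe when the stem ends in a non-sibilant consonant (*ranlifuv*, *heped*); -vib when the stem ends in a vowel (*ize*, *wuzo*).
The final sound of *e* is /e/, which is a vowel, so the suffix is -vib, giving *evib*.
*baz*: final sound = /z/, a sibilant → -to → *bazto*.
Since the final sound of *piuv* is /v/ (a non-sibilant consonant), it takes -ebe, giving *piuvebe*.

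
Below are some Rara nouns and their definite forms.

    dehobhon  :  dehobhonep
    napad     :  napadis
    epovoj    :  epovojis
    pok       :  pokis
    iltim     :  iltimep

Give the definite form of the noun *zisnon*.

The pattern is nasality of the final consonant: -ep when the stem ends in a nasal (*dehobhon*, *iltim*); -is when the stem ends in a non-nasal consonant (*napad*, *epovoj*, *pok*).
*zisnon*: final consonant = /n/, a nasal → -ep → *zisnonep*.

zisnonep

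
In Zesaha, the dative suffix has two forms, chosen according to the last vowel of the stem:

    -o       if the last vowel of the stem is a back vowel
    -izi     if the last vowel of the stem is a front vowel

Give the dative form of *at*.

Since the last vowel of *at* is /a/ (a back vowel), it takes -o, giving *ato*.

ato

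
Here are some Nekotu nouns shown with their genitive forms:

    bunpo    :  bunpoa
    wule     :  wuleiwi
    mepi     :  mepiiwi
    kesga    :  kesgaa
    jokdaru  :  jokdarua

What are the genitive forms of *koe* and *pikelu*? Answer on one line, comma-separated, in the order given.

The suffix is conditioned by the last vowel: -iwi when the last vowel of the stem is a front vowel (*wule*, *mepi*); -a when the last vowel of the stem is a back vowel (*bunpo*, *kesga*, *jokdaru*).
Since the last vowel of *koe* is /e/ (a front vowel), it takes -iwi, giving *koeiwi*.
The last vowel of *pikelu* is /u/, which is a back vowel, so the suffix is -a, giving *pikelua*.

koeiwi, pikelua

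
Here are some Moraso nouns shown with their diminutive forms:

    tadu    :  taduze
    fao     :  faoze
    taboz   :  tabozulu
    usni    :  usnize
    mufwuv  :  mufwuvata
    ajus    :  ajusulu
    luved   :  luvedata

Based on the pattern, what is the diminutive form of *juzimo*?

The alternation tracks the final sound of the stem — -ulu when the stem ends in a sibilant (*taboz*, *ajus*); -ata when the stem ends in a non-sibilant consonant (*mufwuv*, *luved*); -ze when the stem ends in a vowel (*tadu*, *fao*, *usni*).
*juzimo*: final sound = /o/, a vowel → -ze → *juzimoze*.

juzimoze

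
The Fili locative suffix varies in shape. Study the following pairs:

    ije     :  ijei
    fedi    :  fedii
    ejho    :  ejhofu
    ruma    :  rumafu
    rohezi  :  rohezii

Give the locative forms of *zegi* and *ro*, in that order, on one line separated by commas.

zegii, rofu

The alternation tracks the last vowel of the stem — -i when the last vowel of the stem is a front vowel (*ije*, *fedi*, *rohezi*); -fu when the last vowel of the stem is a back vowel (*ejho*, *ruma*).
*zegi* — last vowel /i/ (a front vowel) → -i → *zegii*.
*ro* — last vowel /o/ (a back vowel) → -fu → *rofu*.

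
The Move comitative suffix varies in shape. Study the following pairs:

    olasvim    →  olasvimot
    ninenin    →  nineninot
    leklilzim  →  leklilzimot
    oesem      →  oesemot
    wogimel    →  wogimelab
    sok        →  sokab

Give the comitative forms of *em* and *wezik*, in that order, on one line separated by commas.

Looking at the final consonant of each stem: -ot when the stem ends in a nasal (*olasvim*, *ninenin*, *leklilzim*, *oesem*); -ab when the stem ends in a non-nasal consonant (*wogimel*, *sok*).
*em*: final consonant = /m/, a nasal → -ot → *emot*.
*wezik* — final consonant /k/ (non-nasal) → -ab → *wezikab*.

emot, wezikab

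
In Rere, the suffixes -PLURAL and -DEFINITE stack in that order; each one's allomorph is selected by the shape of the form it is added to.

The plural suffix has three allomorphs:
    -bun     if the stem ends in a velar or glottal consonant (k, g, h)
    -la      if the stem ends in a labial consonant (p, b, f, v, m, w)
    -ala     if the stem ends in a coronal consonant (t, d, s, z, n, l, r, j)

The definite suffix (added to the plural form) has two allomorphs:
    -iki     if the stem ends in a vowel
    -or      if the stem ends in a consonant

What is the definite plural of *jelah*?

jelahbunor

The final consonant of *jelah* is /h/, which is velar/glottal, so the plural suffix is -bun, giving *jelahbun*.
The final sound of the plural form *jelahbun* is /n/, which is a consonant, so the definite suffix is -or, giving *jelahbunor*.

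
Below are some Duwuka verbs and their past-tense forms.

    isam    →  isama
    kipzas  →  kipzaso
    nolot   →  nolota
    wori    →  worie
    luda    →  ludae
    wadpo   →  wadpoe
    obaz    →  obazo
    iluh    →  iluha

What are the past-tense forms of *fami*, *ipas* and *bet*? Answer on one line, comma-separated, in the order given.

famie, ipaso, beta

The suffix is conditioned by the final sound: -o when the stem ends in a sibilant (*kipzas*, *obaz*); -a when the stem ends in a non-sibilant consonant (*isam*, *nolot*, *iluh*); -e when the stem ends in a vowel (*wori*, *luda*, *wadpo*).
The final sound of *fami* is /i/, which is a vowel, so the suffix is -e, giving *famie*.
Since the final sound of *ipas* is /s/ (a sibilant), it takes -o, giving *ipaso*.
The final sound of *bet* is /t/, which is a non-sibilant consonant, so the suffix is -a, giving *beta*.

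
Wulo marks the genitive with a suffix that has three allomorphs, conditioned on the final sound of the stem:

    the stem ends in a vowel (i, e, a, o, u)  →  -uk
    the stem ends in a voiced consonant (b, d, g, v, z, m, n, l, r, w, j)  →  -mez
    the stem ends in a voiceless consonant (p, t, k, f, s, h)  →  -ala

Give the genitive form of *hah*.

*hah*: final sound = /h/, a voiceless consonant → -ala → *hahala*.

hahala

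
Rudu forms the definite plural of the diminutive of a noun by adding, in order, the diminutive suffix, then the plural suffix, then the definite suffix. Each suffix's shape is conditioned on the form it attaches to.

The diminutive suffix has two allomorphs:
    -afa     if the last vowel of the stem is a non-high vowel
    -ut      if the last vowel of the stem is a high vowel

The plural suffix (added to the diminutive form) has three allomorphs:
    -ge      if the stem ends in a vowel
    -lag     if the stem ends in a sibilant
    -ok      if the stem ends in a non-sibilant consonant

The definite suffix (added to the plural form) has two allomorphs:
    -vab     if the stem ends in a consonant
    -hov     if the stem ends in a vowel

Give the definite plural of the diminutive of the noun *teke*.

tekeafagehov

The last vowel of *teke* is /e/, which is a non-high vowel, so the diminutive suffix is -afa, giving *tekeafa*.
The diminutive form *tekeafa*: final sound = /a/, a vowel → -ge → *tekeafage*.
The plural form *tekeafage*: final sound = /e/, a vowel → -hov → *tekeafagehov*.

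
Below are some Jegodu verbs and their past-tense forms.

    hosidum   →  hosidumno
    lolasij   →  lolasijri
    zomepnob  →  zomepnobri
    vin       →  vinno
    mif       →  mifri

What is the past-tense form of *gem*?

gemno

The pattern is nasality of the final consonant: -no when the stem ends in a nasal (*hosidum*, *vin*); -ri when the stem ends in a non-nasal consonant (*lolasij*, *zomepnob*, *mif*).
Since the final consonant of *gem* is /m/ (a nasal), it takes -no, giving *gemno*.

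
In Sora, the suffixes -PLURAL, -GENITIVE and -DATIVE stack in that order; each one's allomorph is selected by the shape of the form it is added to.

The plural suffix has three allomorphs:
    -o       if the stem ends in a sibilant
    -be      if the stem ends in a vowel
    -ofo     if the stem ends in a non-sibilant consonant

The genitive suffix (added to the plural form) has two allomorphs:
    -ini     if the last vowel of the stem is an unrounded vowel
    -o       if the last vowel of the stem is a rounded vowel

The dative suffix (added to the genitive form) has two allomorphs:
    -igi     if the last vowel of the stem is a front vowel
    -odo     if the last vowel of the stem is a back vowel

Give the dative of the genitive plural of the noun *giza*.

*giza* — final sound /a/ (a vowel) → -be → *gizabe*.
The plural form *gizabe*: last vowel = /e/, an unrounded vowel → -ini → *gizabeini*.
The last vowel of the genitive form *gizabeini* is /i/, which is a front vowel, so the dative suffix is -igi, giving *gizabeiniigi*.

gizabeiniigi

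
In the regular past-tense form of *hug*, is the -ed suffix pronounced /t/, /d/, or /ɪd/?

/d/

The stem *hug* ends in a voiced sound other than /d/.
The -ed suffix is realized as /ɪd/ after /t, d/; as /t/ after other voiceless consonants; and as /d/ after other voiced sounds.
So -ed on *hug* is pronounced /d/.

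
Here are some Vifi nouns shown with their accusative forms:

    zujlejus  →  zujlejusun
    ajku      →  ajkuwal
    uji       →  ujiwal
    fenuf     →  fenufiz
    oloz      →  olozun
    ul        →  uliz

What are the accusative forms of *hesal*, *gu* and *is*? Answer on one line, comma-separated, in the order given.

The alternation tracks the final sound of the stem — -un when the stem ends in a sibilant (*zujlejus*, *oloz*); -iz when the stem ends in a non-sibilant consonant (*fenuf*, *ul*); -wal when the stem ends in a vowel (*ajku*, *uji*).
*hesal*: final sound = /l/, a non-sibilant consonant → -iz → *hesaliz*.
The final sound of *gu* is /u/, which is a vowel, so the suffix is -wal, giving *guwal*.
*is* — final sound /s/ (a sibilant) → -un → *isun*.

hesaliz, guwal, isun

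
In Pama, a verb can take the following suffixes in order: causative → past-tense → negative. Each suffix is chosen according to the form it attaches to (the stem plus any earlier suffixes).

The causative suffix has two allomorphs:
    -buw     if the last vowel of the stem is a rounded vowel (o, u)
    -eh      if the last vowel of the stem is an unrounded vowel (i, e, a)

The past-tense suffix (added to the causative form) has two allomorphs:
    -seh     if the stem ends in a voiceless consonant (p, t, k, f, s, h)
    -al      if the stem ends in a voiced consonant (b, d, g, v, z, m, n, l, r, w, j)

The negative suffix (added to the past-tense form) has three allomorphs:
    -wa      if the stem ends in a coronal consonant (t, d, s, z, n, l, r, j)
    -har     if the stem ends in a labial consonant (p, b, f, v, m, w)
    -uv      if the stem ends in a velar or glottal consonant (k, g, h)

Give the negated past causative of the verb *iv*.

ivehsehuv

*iv*: last vowel = /i/, an unrounded vowel → -eh → *iveh*.
The final consonant of the causative form *iveh* is /h/, which is voiceless, so the past-tense suffix is -seh, giving *ivehseh*.
The past-tense form *ivehseh* — final consonant /h/ (velar/glottal) → -uv → *ivehsehuv*.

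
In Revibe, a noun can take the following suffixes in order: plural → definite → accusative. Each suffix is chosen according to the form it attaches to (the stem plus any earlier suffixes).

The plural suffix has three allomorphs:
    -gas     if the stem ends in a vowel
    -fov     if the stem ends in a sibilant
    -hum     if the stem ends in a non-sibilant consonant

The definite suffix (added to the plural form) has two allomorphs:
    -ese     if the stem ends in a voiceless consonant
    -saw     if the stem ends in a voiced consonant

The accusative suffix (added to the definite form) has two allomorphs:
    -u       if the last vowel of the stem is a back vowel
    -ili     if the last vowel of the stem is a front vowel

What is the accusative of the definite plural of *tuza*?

*tuza*: final sound = /a/, a vowel → -gas → *tuzagas*.
The plural form *tuzagas*: final consonant = /s/, voiceless → -ese → *tuzagasese*.
The definite form *tuzagasese*: last vowel = /e/, a front vowel → -ili → *tuzagaseseili*.

tuzagaseseili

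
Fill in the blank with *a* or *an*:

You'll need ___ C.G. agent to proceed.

a

The indefinite article is chosen by the initial *sound* of the following word, not its spelling.
The initialism *C.G.* is read letter by letter; the first letter, C, is pronounced /siː/, which begins with a consonant sound.
So the article is *a*: You'll need a C.G. agent to proceed.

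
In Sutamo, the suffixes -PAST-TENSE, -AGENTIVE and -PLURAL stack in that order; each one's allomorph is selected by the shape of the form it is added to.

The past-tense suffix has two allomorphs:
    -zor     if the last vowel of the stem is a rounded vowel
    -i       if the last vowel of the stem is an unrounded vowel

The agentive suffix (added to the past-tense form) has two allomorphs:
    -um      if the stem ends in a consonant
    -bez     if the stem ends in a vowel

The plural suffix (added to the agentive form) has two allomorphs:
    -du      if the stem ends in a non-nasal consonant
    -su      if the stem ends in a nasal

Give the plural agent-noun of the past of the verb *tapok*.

tapokzorumsu

*tapok*: last vowel = /o/, a rounded vowel → -zor → *tapokzor*.
The final sound of the past-tense form *tapokzor* is /r/, which is a consonant, so the agentive suffix is -um, giving *tapokzorum*.
Since the final consonant of the agentive form *tapokzorum* is /m/ (a nasal), it takes -su, giving *tapokzorumsu*.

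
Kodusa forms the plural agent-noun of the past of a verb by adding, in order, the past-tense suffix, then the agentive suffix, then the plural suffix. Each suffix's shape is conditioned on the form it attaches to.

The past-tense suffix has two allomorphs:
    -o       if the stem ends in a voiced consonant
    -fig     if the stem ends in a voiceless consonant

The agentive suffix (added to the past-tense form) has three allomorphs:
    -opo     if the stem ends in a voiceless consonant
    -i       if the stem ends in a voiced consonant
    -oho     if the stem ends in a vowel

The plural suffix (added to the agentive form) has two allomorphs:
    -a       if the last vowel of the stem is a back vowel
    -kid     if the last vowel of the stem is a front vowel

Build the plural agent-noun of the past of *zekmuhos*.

*zekmuhos*: final consonant = /s/, voiceless → -fig → *zekmuhosfig*.
The final sound of the past-tense form *zekmuhosfig* is /g/, which is a voiced consonant, so the agentive suffix is -i, giving *zekmuhosfigi*.
The agentive form *zekmuhosfigi*: last vowel = /i/, a front vowel → -kid → *zekmuhosfigikid*.

zekmuhosfigikid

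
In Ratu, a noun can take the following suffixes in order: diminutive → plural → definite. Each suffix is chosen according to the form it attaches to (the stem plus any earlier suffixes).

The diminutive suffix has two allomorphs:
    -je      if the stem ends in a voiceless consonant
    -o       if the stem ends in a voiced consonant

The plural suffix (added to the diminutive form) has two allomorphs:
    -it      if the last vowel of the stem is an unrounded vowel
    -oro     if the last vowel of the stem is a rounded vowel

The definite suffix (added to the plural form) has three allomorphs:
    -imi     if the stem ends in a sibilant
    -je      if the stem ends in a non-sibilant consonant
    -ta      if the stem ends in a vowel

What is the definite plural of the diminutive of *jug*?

jugoorota

Since the final consonant of *jug* is /g/ (voiced), it takes -o, giving *jugo*.
The diminutive form *jugo* — last vowel /o/ (a rounded vowel) → -oro → *jugooro*.
The plural form *jugooro* — final sound /o/ (a vowel) → -ta → *jugoorota*.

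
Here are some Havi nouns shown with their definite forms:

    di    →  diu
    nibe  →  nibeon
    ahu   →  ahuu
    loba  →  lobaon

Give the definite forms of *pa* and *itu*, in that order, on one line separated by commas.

The suffix is conditioned by the last vowel: -u when the last vowel of the stem is a high vowel (*di*, *ahu*); -on when the last vowel of the stem is a non-high vowel (*nibe*, *loba*).
*pa* — last vowel /a/ (a non-high vowel) → -on → *paon*.
*itu*: last vowel = /u/, a high vowel → -u → *ituu*.

paon, ituu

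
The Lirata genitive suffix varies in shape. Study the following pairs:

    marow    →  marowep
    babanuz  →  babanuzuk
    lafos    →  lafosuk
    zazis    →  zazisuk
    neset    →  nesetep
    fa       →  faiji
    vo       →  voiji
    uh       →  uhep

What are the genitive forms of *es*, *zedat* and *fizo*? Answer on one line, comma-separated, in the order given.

esuk, zedatep, fizoiji

Looking at the final sound of each stem: -uk when the stem ends in a sibilant (*babanuz*, *lafos*, *zazis*); -ep when the stem ends in a non-sibilant consonant (*marow*, *neset*, *uh*); -iji when the stem ends in a vowel (*fa*, *vo*).
*es* — final sound /s/ (a sibilant) → -uk → *esuk*.
*zedat*: final sound = /t/, a non-sibilant consonant → -ep → *zedatep*.
The final sound of *fizo* is /o/, which is a vowel, so the suffix is -iji, giving *fizoiji*.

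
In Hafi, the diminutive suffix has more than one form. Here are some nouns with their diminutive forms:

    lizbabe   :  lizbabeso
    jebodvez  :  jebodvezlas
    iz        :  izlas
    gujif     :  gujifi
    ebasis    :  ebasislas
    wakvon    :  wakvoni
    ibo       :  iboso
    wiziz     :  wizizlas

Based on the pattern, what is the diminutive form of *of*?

ofi

The pattern is sibilance of the final sound: -las when the stem ends in a sibilant (*jebodvez*, *iz*, *ebasis*, *wiziz*); -i when the stem ends in a non-sibilant consonant (*gujif*, *wakvon*); -so when the stem ends in a vowel (*lizbabe*, *ibo*).
The final sound of *of* is /f/, which is a non-sibilant consonant, so the suffix is -i, giving *ofi*.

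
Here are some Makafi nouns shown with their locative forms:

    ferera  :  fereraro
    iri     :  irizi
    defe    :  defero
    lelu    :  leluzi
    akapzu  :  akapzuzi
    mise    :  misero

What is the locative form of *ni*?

The pattern is height harmony: -zi when the last vowel of the stem is a high vowel (*iri*, *lelu*, *akapzu*); -ro when the last vowel of the stem is a non-high vowel (*ferera*, *defe*, *mise*).
The last vowel of *ni* is /i/, which is a high vowel, so the suffix is -zi, giving *nizi*.

nizi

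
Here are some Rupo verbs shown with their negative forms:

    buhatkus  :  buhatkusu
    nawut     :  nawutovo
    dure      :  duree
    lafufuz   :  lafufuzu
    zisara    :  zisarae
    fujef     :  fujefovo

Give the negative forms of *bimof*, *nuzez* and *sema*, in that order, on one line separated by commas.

Looking at the final sound of each stem: -u when the stem ends in a sibilant (*buhatkus*, *lafufuz*); -ovo when the stem ends in a non-sibilant consonant (*nawut*, *fujef*); -e when the stem ends in a vowel (*dure*, *zisara*).
The final sound of *bimof* is /f/, which is a non-sibilant consonant, so the suffix is -ovo, giving *bimofovo*.
*nuzez*: final sound = /z/, a sibilant → -u → *nuzezu*.
The final sound of *sema* is /a/, which is a vowel, so the suffix is -e, giving *semae*.

bimofovo, nuzezu, semae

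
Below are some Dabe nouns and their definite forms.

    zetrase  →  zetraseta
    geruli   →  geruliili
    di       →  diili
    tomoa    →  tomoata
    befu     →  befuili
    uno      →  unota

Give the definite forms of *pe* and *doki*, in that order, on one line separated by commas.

peta, dokiili

The alternation tracks the last vowel of the stem — -ili when the last vowel of the stem is a high vowel (*geruli*, *di*, *befu*); -ta when the last vowel of the stem is a non-high vowel (*zetrase*, *tomoa*, *uno*).
The last vowel of *pe* is /e/, which is a non-high vowel, so the suffix is -ta, giving *peta*.
*doki* — last vowel /i/ (a high vowel) → -ili → *dokiili*.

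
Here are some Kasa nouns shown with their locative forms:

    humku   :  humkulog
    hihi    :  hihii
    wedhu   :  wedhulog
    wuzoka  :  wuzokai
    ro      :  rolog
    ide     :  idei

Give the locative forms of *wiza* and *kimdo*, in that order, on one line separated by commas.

Looking at the last vowel of each stem: -log when the last vowel of the stem is a rounded vowel (*humku*, *wedhu*, *ro*); -i when the last vowel of the stem is an unrounded vowel (*hihi*, *wuzoka*, *ide*).
Since the last vowel of *wiza* is /a/ (an unrounded vowel), it takes -i, giving *wizai*.
*kimdo* — last vowel /o/ (a rounded vowel) → -log → *kimdolog*.

wizai, kimdolog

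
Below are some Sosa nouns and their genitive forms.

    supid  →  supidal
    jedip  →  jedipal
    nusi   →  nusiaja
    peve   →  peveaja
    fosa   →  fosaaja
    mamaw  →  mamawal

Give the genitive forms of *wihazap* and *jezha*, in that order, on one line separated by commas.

The alternation tracks the final sound of the stem — -al when the stem ends in a consonant (*supid*, *jedip*, *mamaw*); -aja when the stem ends in a vowel (*nusi*, *peve*, *fosa*).
*wihazap*: final sound = /p/, a consonant → -al → *wihazapal*.
*jezha*: final sound = /a/, a vowel → -aja → *jezhaaja*.

wihazapal, jezhaaja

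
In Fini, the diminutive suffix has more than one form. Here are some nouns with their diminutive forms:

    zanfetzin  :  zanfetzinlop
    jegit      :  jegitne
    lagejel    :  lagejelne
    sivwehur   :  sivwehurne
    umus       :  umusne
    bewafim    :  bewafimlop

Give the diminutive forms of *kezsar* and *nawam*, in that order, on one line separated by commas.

The alternation tracks the final consonant of the stem — -lop when the stem ends in a nasal (*zanfetzin*, *bewafim*); -ne when the stem ends in a non-nasal consonant (*jegit*, *lagejel*, *sivwehur*, *umus*).
Since the final consonant of *kezsar* is /r/ (non-nasal), it takes -ne, giving *kezsarne*.
The final consonant of *nawam* is /m/, which is a nasal, so the suffix is -lop, giving *nawamlop*.

kezsarne, nawamlop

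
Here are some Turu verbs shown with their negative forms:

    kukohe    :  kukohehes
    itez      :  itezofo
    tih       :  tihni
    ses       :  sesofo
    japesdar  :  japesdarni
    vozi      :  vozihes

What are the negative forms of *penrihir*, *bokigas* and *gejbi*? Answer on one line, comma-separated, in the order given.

penrihirni, bokigasofo, gejbihes

The alternation tracks the final sound of the stem — -ofo when the stem ends in a sibilant (*itez*, *ses*); -ni when the stem ends in a non-sibilant consonant (*tih*, *japesdar*); -hes when the stem ends in a vowel (*kukohe*, *vozi*).
*penrihir* — final sound /r/ (a non-sibilant consonant) → -ni → *penrihirni*.
*bokigas*: final sound = /s/, a sibilant → -ofo → *bokigasofo*.
Since the final sound of *gejbi* is /i/ (a vowel), it takes -hes, giving *gejbihes*.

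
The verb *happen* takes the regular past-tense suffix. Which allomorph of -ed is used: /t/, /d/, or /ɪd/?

The stem *happen* ends in a voiced sound other than /d/.
The -ed suffix is realized as /ɪd/ after /t, d/; as /t/ after other voiceless consonants; and as /d/ after other voiced sounds.
So -ed on *happen* is pronounced /d/.

/d/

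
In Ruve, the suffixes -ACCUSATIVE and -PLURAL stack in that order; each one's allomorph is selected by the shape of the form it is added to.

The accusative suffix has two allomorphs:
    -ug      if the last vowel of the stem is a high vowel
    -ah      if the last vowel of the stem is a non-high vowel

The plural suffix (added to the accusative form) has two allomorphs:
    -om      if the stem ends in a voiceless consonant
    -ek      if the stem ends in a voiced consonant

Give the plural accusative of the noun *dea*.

*dea* — last vowel /a/ (a non-high vowel) → -ah → *deaah*.
Since the final consonant of the accusative form *deaah* is /h/ (voiceless), it takes -om, giving *deaahom*.

deaahom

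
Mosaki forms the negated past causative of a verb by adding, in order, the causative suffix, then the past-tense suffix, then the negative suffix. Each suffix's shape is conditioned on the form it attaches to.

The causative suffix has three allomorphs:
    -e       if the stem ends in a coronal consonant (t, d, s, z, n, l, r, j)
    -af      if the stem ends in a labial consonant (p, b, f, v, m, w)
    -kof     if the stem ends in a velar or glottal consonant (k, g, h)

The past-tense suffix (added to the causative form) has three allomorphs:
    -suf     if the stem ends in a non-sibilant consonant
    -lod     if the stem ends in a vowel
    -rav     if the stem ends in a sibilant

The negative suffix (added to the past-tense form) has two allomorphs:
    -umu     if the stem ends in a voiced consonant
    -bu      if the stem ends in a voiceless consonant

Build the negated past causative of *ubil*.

ubilelodumu

*ubil*: final consonant = /l/, coronal → -e → *ubile*.
The causative form *ubile* — final sound /e/ (a vowel) → -lod → *ubilelod*.
Since the final consonant of the past-tense form *ubilelod* is /d/ (voiced), it takes -umu, giving *ubilelodumu*.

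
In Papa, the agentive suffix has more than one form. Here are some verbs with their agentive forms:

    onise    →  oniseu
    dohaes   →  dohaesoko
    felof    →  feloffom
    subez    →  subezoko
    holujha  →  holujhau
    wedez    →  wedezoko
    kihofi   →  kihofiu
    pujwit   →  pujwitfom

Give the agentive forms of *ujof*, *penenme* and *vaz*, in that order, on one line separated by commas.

Looking at the final sound of each stem: -oko when the stem ends in a sibilant (*dohaes*, *subez*, *wedez*); -fom when the stem ends in a non-sibilant consonant (*felof*, *pujwit*); -u when the stem ends in a vowel (*onise*, *holujha*, *kihofi*).
*ujof* — final sound /f/ (a non-sibilant consonant) → -fom → *ujoffom*.
*penenme*: final sound = /e/, a vowel → -u → *penenmeu*.
*vaz* — final sound /z/ (a sibilant) → -oko → *vazoko*.

ujoffom, penenmeu, vazoko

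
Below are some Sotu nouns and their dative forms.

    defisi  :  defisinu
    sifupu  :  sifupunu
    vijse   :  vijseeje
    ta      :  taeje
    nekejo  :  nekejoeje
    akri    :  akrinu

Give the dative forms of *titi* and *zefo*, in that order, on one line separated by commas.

titinu, zefoeje

The alternation tracks the last vowel of the stem — -nu when the last vowel of the stem is a high vowel (*defisi*, *sifupu*, *akri*); -eje when the last vowel of the stem is a non-high vowel (*vijse*, *ta*, *nekejo*).
*titi*: last vowel = /i/, a high vowel → -nu → *titinu*.
*zefo* — last vowel /o/ (a non-high vowel) → -eje → *zefoeje*.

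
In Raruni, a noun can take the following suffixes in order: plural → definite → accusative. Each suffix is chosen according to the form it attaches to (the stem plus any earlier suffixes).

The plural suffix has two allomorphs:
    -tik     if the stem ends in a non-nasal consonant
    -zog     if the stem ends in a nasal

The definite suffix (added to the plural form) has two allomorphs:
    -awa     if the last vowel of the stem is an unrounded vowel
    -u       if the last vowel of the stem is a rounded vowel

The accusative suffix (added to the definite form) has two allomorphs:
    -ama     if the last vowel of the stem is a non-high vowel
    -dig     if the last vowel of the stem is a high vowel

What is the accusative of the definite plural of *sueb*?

*sueb* — final consonant /b/ (non-nasal) → -tik → *suebtik*.
Since the last vowel of the plural form *suebtik* is /i/ (an unrounded vowel), it takes -awa, giving *suebtikawa*.
The definite form *suebtikawa* — last vowel /a/ (a non-high vowel) → -ama → *suebtikawaama*.

suebtikawaama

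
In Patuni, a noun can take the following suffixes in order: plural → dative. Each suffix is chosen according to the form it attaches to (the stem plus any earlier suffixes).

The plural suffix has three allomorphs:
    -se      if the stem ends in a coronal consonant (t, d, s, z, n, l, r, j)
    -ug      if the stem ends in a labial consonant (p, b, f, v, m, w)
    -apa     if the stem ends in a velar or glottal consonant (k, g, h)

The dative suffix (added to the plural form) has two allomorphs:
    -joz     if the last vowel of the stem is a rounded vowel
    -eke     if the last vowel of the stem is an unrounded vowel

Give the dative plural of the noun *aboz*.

abozseeke

*aboz* — final consonant /z/ (coronal) → -se → *abozse*.
The plural form *abozse* — last vowel /e/ (an unrounded vowel) → -eke → *abozseeke*.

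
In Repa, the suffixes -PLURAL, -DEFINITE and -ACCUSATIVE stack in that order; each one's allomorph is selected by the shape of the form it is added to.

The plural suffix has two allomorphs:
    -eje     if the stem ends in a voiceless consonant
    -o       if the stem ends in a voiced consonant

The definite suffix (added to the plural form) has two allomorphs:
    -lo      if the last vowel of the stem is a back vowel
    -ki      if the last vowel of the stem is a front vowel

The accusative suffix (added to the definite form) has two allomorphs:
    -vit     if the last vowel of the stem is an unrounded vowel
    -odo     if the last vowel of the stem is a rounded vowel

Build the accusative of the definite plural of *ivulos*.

ivulosejekivit

*ivulos*: final consonant = /s/, voiceless → -eje → *ivuloseje*.
The plural form *ivuloseje* — last vowel /e/ (a front vowel) → -ki → *ivulosejeki*.
The last vowel of the definite form *ivulosejeki* is /i/, which is an unrounded vowel, so the accusative suffix is -vit, giving *ivulosejekivit*.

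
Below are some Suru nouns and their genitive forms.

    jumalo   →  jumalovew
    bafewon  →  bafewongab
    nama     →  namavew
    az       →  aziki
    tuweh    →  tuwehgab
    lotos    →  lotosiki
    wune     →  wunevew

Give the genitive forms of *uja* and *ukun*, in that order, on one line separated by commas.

ujavew, ukungab

The suffix is conditioned by the final sound: -iki when the stem ends in a sibilant (*az*, *lotos*); -gab when the stem ends in a non-sibilant consonant (*bafewon*, *tuweh*); -vew when the stem ends in a vowel (*jumalo*, *nama*, *wune*).
*uja* — final sound /a/ (a vowel) → -vew → *ujavew*.
The final sound of *ukun* is /n/, which is a non-sibilant consonant, so the suffix is -gab, giving *ukungab*.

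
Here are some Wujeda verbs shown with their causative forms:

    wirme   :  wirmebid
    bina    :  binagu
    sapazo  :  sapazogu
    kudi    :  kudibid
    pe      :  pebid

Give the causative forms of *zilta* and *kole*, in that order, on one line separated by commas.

The suffix is conditioned by the last vowel: -bid when the last vowel of the stem is a front vowel (*wirme*, *kudi*, *pe*); -gu when the last vowel of the stem is a back vowel (*bina*, *sapazo*).
The last vowel of *zilta* is /a/, which is a back vowel, so the suffix is -gu, giving *ziltagu*.
*kole* — last vowel /e/ (a front vowel) → -bid → *kolebid*.

ziltagu, kolebid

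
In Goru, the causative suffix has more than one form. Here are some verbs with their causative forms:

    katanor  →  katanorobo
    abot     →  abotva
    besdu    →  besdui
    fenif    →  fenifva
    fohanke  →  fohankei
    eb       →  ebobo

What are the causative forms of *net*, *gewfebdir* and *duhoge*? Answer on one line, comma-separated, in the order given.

The pattern is voicing of the final sound: -va when the stem ends in a voiceless consonant (*abot*, *fenif*); -obo when the stem ends in a voiced consonant (*katanor*, *eb*); -i when the stem ends in a vowel (*besdu*, *fohanke*).
Since the final sound of *net* is /t/ (a voiceless consonant), it takes -va, giving *netva*.
*gewfebdir*: final sound = /r/, a voiced consonant → -obo → *gewfebdirobo*.
*duhoge* — final sound /e/ (a vowel) → -i → *duhogei*.

netva, gewfebdirobo, duhogei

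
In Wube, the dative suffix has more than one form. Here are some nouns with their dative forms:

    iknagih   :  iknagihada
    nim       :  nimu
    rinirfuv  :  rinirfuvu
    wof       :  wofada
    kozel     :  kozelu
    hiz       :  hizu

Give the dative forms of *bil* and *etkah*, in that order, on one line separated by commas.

bilu, etkahada

The alternation tracks the final consonant of the stem — -ada when the stem ends in a voiceless consonant (*iknagih*, *wof*); -u when the stem ends in a voiced consonant (*nim*, *rinirfuv*, *kozel*, *hiz*).
*bil*: final consonant = /l/, voiced → -u → *bilu*.
*etkah* — final consonant /h/ (voiceless) → -ada → *etkahada*.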